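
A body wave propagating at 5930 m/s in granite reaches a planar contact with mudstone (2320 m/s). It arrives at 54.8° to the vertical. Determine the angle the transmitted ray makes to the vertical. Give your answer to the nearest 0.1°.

18.6°

sin θ₁/V₁ = sin θ₂/V₂ ⇒ sin θ₂ = 2320·sin 54.8°/5930 = 2320·0.8171/5930 = 0.3197.
θ₂ = arcsin 0.3197 = 18.64° from the normal.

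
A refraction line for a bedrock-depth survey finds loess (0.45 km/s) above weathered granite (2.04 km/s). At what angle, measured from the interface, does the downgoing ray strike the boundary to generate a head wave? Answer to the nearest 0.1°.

77.3°

Critical incidence: sin θ_c = V₁/V₂ = 0.45/2.04 = 0.2206.
θ_c = arcsin 0.2206 = 12.74°.
Measured from the interface: 90° − 12.74° = 77.26°.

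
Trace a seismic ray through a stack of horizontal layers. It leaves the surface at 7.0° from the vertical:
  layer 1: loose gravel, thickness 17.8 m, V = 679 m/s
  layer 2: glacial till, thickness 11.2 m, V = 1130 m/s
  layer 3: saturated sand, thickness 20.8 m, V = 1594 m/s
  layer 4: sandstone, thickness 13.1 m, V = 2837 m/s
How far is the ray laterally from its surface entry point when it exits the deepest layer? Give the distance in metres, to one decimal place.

Apply Snell's law at each interface; in layer i the horizontal offset is hᵢ·tan θᵢ.
Layer 1: θ = 7.00°; offset = 17.8·tan 7.00° = 2.186 m.
Layer 2: sin θ = 1130·sin 7.0°/679 = 0.2028, θ = 11.70°; offset = 11.2·tan 11.70° = 2.320 m.
Layer 3: sin θ = 1594·sin 7.0°/679 = 0.2861, θ = 16.62°; offset = 20.8·tan 16.62° = 6.210 m.
Layer 4: sin θ = 2837·sin 7.0°/679 = 0.5092, θ = 30.61°; offset = 13.1·tan 30.61° = 7.750 m.
Summing the layer offsets gives 18.466 m.

18.5 m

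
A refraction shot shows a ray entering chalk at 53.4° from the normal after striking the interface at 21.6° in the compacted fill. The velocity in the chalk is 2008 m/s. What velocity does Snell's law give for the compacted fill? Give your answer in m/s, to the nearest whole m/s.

sin 21.6° = 0.3681; sin 53.4° = 0.8028.
V₁ = V₂·(sin θ₁/sin θ₂) = 2008·(0.3681/0.8028) = 920.75 m/s.

921 m/s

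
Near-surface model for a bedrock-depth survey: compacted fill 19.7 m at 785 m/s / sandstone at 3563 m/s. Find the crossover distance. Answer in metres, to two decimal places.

49.29 m

x_cross = 2h·√((V₂+V₁)/(V₂−V₁)).
(V₂+V₁)/(V₂−V₁) = (3563+785)/(3563−785) = 1.5652; √ = 1.2511.
x_cross = 2·19.7·1.2511 = 49.29 m.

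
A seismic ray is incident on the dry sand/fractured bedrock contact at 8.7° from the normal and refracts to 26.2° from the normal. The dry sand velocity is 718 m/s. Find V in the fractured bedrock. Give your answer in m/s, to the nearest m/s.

2096 m/s

sin 8.7° = 0.1513; sin 26.2° = 0.4415.
V₂ = V₁·(sin θ₂/sin θ₁) = 718·(0.4415/0.1513) = 2095.73 m/s.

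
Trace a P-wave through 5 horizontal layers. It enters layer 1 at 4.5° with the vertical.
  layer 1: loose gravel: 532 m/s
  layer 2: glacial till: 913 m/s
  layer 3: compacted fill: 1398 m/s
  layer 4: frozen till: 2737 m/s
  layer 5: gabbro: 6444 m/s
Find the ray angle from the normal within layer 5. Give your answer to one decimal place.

Snell's law across each interface conserves sin θ / V, so sin θ_5 = V_5·sin θ₁/V₁.
sin θ_5 = 6444 × sin 4.5° / 532 = 0.9504.
θ_5 = 71.87° from the vertical.

71.9°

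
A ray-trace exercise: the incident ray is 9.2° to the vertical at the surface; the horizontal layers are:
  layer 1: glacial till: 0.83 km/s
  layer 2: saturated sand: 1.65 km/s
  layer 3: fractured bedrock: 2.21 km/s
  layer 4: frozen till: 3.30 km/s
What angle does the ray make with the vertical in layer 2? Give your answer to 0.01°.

Snell's law across each interface conserves sin θ / V, so sin θ_2 = V_2·sin θ₁/V₁.
sin θ_2 = 1.65 × sin 9.2° / 0.83 = 0.3178.
θ_2 = 18.53° from the vertical.

18.53°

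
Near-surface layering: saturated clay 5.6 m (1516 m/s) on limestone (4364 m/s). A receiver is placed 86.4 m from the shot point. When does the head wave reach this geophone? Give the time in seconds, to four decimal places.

θ_c = arcsin(V₁/V₂) = arcsin(1516/4364) = 20.33°, cos θ_c = 0.9377.
Intercept time tᵢ = 2h cos θ_c / V₁ = 2·5.6·0.9377/1516 = 0.00693 s.
t = x/V₂ + tᵢ = 86.4/4364 + 0.00693 = 0.02673 s.

0.0267 s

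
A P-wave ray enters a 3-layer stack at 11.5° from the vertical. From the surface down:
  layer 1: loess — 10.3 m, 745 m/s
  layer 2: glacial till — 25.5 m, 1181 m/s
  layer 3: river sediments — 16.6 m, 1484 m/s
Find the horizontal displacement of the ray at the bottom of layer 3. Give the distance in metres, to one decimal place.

17.8 m

p = sin θ₁/V₁ = sin 11.5°/745 = 2.6761e-04 s/m is conserved through the stack.
Layer 1: θ = 11.50°; offset = 10.3·tan 11.50° = 2.096 m.
Layer 2: sin θ = p·1181 = 0.3160 → θ = 18.42°; offset = 25.5·tan 18.42° = 8.495 m.
Layer 3: sin θ = p·1484 = 0.3971 → θ = 23.40°; offset = 16.6·tan 23.40° = 7.183 m.
Total horizontal offset = 17.773 m.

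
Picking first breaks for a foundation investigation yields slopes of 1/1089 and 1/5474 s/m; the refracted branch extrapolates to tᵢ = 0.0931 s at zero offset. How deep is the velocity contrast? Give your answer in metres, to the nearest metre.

θ_c = arcsin(1089/5474) = 11.48°; cos θ_c = 0.9800.
tᵢ = 2h cos θ_c/V₁ ⇒ h = tᵢ·V₁/(2 cos θ_c) = 0.0931·1089/(2·0.9800) = 51.73 m.

52 m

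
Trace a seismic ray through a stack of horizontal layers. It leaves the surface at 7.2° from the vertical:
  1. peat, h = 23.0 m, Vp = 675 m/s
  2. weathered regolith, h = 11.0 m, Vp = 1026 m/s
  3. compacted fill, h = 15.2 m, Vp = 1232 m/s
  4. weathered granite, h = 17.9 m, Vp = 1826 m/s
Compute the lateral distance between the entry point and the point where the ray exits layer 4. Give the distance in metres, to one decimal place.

15.1 m

Apply Snell's law at each interface; in layer i the horizontal offset is hᵢ·tan θᵢ.
Layer 1: θ = 7.20°; offset = 23.0·tan 7.20° = 2.906 m.
Layer 2: sin θ = 1026·sin 7.2°/675 = 0.1905, θ = 10.98°; offset = 11.0·tan 10.98° = 2.135 m.
Layer 3: sin θ = 1232·sin 7.2°/675 = 0.2288, θ = 13.22°; offset = 15.2·tan 13.22° = 3.572 m.
Layer 4: sin θ = 1826·sin 7.2°/675 = 0.3390, θ = 19.82°; offset = 17.9·tan 19.82° = 6.451 m.
Total horizontal offset = 15.063 m.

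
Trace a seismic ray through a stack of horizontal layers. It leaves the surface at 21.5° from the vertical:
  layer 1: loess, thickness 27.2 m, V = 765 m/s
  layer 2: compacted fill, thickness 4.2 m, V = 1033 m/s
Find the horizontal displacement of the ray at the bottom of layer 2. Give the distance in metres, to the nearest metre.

13 m

p = sin θ₁/V₁ = sin 21.5°/765 = 4.7909e-04 s/m is conserved through the stack.
Layer 1: θ = 21.50°; offset = 27.2·tan 21.50° = 10.714 m.
Layer 2: sin θ = p·1033 = 0.4949 → θ = 29.66°; offset = 4.2·tan 29.66° = 2.392 m.
Σ offsets = 13.106 m.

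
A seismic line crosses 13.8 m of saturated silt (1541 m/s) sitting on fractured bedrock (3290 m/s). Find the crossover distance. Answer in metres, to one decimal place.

45.9 m

θ_c = arcsin(1541/3290) = 27.93°, so cos θ_c = 0.8835 and tᵢ = 2h cos θ_c/V₁ = 0.0158 s.
At crossover x/V₁ = x/V₂ + tᵢ ⇒ x = tᵢ/(1/V₁ − 1/V₂) = 0.01582/(6.4893e-04 − 3.0395e-04) = 45.87 m.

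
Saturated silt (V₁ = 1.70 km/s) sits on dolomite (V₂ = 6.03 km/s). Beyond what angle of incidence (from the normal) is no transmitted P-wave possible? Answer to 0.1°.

At critical incidence the refracted ray runs along the interface (θ₂ = 90°), so sin θ_c = V₁/V₂.
θ_c = arcsin(1.70/6.03) = arcsin 0.2819 = 16.38°.

16.4°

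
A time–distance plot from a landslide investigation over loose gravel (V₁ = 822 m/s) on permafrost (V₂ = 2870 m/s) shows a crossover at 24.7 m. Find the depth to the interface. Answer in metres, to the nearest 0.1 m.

9.2 m

x_cross = 2h·√((V₂+V₁)/(V₂−V₁)) → h = x_cross / (2·√((V₂+V₁)/(V₂−V₁))).
√((V₂+V₁)/(V₂−V₁)) = √((2870+822)/(2870−822)) = 1.3427.
h = 24.7 / (2·1.3427) = 9.20 m.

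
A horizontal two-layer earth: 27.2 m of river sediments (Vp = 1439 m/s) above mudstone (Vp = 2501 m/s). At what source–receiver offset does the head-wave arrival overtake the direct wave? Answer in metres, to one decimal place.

104.8 m

x_cross = 2h·√((V₂+V₁)/(V₂−V₁)).
(V₂+V₁)/(V₂−V₁) = (2501+1439)/(2501−1439) = 3.7100; √ = 1.9261.
x_cross = 2·27.2·1.9261 = 104.78 m.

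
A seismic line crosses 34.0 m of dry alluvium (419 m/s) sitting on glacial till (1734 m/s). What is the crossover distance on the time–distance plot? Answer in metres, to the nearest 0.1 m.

θ_c = arcsin(419/1734) = 13.98°, so cos θ_c = 0.9704 and tᵢ = 2h cos θ_c/V₁ = 0.1575 s.
At crossover x/V₁ = x/V₂ + tᵢ ⇒ x = tᵢ/(1/V₁ − 1/V₂) = 0.15748/(2.3866e-03 − 5.7670e-04) = 87.01 m.

87.0 m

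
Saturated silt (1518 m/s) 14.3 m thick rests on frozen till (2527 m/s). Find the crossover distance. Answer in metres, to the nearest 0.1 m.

θ_c = arcsin(1518/2527) = 36.92°, so cos θ_c = 0.7995 and tᵢ = 2h cos θ_c/V₁ = 0.0151 s.
At crossover x/V₁ = x/V₂ + tᵢ ⇒ x = tᵢ/(1/V₁ − 1/V₂) = 0.01506/(6.5876e-04 − 3.9573e-04) = 57.26 m.

57.3 m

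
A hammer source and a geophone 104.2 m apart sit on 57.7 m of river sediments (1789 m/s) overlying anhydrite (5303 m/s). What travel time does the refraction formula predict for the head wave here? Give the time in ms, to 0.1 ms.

θ_c = arcsin(V₁/V₂) = arcsin(1789/5303) = 19.72°, cos θ_c = 0.9414.
Intercept time tᵢ = 2h cos θ_c / V₁ = 2·57.7·0.9414/1789 = 0.06072 s.
t = x/V₂ + tᵢ = 104.2/5303 + 0.06072 = 0.08037 s.

80.4 ms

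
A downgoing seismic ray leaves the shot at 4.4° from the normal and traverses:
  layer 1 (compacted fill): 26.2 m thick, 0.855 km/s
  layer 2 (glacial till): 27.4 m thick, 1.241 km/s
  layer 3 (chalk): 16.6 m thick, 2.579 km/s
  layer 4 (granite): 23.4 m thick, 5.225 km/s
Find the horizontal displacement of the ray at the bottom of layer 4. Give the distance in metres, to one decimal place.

21.5 m

Apply Snell's law at each interface; in layer i the horizontal offset is hᵢ·tan θᵢ.
Layer 1: θ = 4.40°; offset = 26.2·tan 4.40° = 2.016 m.
Layer 2: sin θ = 1.241·sin 4.4°/0.855 = 0.1114, θ = 6.39°; offset = 27.4·tan 6.39° = 3.070 m.
Layer 3: sin θ = 2.579·sin 4.4°/0.855 = 0.2314, θ = 13.38°; offset = 16.6·tan 13.38° = 3.949 m.
Layer 4: sin θ = 5.225·sin 4.4°/0.855 = 0.4688, θ = 27.96°; offset = 23.4·tan 27.96° = 12.420 m.
Summing the layer offsets gives 21.455 m.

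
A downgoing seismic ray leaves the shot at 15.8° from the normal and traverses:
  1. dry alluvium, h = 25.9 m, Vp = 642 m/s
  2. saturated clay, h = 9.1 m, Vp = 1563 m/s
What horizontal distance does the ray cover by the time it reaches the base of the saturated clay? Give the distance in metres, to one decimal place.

15.4 m

Apply Snell's law at each interface; in layer i the horizontal offset is hᵢ·tan θᵢ.
Layer 1: θ = 15.80°; offset = 25.9·tan 15.80° = 7.329 m.
Layer 2: sin θ = 1563·sin 15.8°/642 = 0.6629, θ = 41.52°; offset = 9.1·tan 41.52° = 8.057 m.
Summing the layer offsets gives 15.386 m.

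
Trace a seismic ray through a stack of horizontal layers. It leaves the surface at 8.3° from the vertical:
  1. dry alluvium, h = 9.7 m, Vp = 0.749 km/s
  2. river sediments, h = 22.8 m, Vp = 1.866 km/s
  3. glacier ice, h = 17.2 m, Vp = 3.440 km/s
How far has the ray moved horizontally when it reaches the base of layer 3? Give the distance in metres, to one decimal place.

Apply Snell's law at each interface; in layer i the horizontal offset is hᵢ·tan θᵢ.
Layer 1: θ = 8.30°; offset = 9.7·tan 8.30° = 1.415 m.
Layer 2: sin θ = 1.866·sin 8.3°/0.749 = 0.3596, θ = 21.08°; offset = 22.8·tan 21.08° = 8.788 m.
Layer 3: sin θ = 3.440·sin 8.3°/0.749 = 0.6630, θ = 41.53°; offset = 17.2·tan 41.53° = 15.233 m.
Total horizontal offset = 25.436 m.

25.4 m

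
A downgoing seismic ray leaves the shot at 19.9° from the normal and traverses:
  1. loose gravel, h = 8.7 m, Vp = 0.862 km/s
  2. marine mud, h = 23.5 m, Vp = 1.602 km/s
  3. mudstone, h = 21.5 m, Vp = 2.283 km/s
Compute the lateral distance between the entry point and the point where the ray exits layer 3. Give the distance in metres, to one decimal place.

Ray parameter p = sin 19.9° / 0.862 km/s = 3.9487e-01 s/km.
Layer 1: θ = 19.90°; offset = 8.7·tan 19.90° = 3.149 m.
Layer 2: sin θ = p·1.602 = 0.6326 → θ = 39.24°; offset = 23.5·tan 39.24° = 19.194 m.
Layer 3: sin θ = p·2.283 = 0.9015 → θ = 64.35°; offset = 21.5·tan 64.35° = 44.784 m.
Summing the layer offsets gives 67.127 m.

67.1 m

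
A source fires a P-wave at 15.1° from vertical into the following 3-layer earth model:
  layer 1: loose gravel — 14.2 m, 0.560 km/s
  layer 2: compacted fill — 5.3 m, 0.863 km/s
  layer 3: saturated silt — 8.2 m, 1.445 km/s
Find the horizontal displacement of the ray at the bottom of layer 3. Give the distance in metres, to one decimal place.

p = sin θ₁/V₁ = sin 15.1°/0.560 = 4.6519e-01 s/km is conserved through the stack.
Layer 1: θ = 15.10°; offset = 14.2·tan 15.10° = 3.831 m.
Layer 2: sin θ = p·0.863 = 0.4015 → θ = 23.67°; offset = 5.3·tan 23.67° = 2.323 m.
Layer 3: sin θ = p·1.445 = 0.6722 → θ = 42.24°; offset = 8.2·tan 42.24° = 7.445 m.
Summing the layer offsets gives 13.599 m.

13.6 m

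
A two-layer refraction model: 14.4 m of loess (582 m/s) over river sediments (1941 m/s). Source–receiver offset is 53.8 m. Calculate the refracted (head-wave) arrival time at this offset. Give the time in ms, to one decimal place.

t = x/V₂ + 2h·√(V₂²−V₁²)/(V₁V₂).
√(V₂²−V₁²) = √(1941²−582²) = 1851.7 m/s; delay term = 2·14.4·1851.7/(582·1941) = 0.04721 s.
t = 53.8/1941 + 0.04721 = 0.07493 s.

74.9 ms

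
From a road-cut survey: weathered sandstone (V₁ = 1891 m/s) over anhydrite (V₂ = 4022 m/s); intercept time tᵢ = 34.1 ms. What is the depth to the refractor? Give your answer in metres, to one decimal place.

θ_c = arcsin(1891/4022) = 28.04°; cos θ_c = 0.8826.
tᵢ = 2h cos θ_c/V₁ ⇒ h = tᵢ·V₁/(2 cos θ_c) = 0.0341·1891/(2·0.8826) = 36.53 m.

36.5 m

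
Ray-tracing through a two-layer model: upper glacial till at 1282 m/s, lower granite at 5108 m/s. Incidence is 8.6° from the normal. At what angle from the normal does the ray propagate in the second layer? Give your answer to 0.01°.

36.57°

sin θ₁/V₁ = sin θ₂/V₂ ⇒ sin θ₂ = 5108·sin 8.6°/1282 = 5108·0.1495/1282 = 0.5958.
θ₂ = sin⁻¹(0.5958) = 36.57° (from vertical).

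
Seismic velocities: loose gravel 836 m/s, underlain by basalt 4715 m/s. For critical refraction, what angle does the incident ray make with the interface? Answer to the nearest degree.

80°

At critical incidence the refracted ray runs along the interface (θ₂ = 90°), so sin θ_c = V₁/V₂.
θ_c = arcsin(836/4715) = arcsin 0.1773 = 10.21°.
Measured from the interface: 90° − 10.21° = 79.79°.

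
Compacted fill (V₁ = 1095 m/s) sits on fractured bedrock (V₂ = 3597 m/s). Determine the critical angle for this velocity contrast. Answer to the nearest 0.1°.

17.7°

Critical incidence: sin θ_c = V₁/V₂ = 1095/3597 = 0.3044.
θ_c = arcsin 0.3044 = 17.72°.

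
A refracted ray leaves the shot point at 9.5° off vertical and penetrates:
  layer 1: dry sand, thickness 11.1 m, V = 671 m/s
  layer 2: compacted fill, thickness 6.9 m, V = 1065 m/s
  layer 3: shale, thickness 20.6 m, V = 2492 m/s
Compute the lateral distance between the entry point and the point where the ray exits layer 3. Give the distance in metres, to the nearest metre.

p = sin θ₁/V₁ = sin 9.5°/671 = 2.4597e-04 s/m is conserved through the stack.
Layer 1: θ = 9.50°; offset = 11.1·tan 9.50° = 1.858 m.
Layer 2: sin θ = p·1065 = 0.2620 → θ = 15.19°; offset = 6.9·tan 15.19° = 1.873 m.
Layer 3: sin θ = p·2492 = 0.6130 → θ = 37.80°; offset = 20.6·tan 37.80° = 15.981 m.
Σ offsets = 19.712 m.

20 m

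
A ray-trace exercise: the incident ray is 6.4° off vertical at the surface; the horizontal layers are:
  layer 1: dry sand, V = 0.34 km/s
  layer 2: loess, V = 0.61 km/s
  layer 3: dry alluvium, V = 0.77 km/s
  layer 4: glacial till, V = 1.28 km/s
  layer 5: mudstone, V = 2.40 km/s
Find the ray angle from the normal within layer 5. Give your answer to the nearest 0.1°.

Ray parameter p = sin 6.4° / 0.34 = 3.2785e-01 s/km.
sin θ_5 = p·V_5 = 3.2785e-01 × 2.40 = 0.7868.
θ_5 = 51.89° from the vertical.

51.9°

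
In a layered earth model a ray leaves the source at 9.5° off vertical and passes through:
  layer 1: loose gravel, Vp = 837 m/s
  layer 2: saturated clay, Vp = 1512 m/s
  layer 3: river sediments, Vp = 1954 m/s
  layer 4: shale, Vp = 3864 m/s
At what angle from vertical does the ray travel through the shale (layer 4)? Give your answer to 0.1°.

Ray parameter p = sin 9.5° / 837 = 1.9719e-04 s/m.
sin θ_4 = p·V_4 = 1.9719e-04 × 3864 = 0.7619.
θ_4 = arcsin 0.7619 = 49.64°.

49.6°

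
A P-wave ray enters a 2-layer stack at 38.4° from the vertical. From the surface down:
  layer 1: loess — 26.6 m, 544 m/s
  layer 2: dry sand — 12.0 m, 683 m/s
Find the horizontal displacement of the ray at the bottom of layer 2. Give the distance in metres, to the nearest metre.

Ray parameter p = sin 38.4° / 544 m/s = 1.1418e-03 s/m.
Layer 1: θ = 38.40°; offset = 26.6·tan 38.40° = 21.083 m.
Layer 2: sin θ = p·683 = 0.7799 → θ = 51.25°; offset = 12.0·tan 51.25° = 14.951 m.
Total horizontal offset = 36.033 m.

36 m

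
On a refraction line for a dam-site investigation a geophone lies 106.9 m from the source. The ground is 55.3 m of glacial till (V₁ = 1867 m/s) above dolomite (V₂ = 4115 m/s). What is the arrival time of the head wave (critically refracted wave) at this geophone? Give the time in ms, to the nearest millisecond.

t = x/V₂ + 2h·√(V₂²−V₁²)/(V₁V₂).
√(V₂²−V₁²) = √(4115²−1867²) = 3667.1 m/s; delay term = 2·55.3·3667.1/(1867·4115) = 0.05279 s.
t = 106.9/4115 + 0.05279 = 0.07877 s.

79 ms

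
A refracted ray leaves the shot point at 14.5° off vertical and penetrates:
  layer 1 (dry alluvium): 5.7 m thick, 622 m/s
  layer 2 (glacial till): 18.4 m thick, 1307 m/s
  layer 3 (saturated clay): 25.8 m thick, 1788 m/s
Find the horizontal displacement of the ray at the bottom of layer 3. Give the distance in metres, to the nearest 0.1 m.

39.6 m

Apply Snell's law at each interface; in layer i the horizontal offset is hᵢ·tan θᵢ.
Layer 1: θ = 14.50°; offset = 5.7·tan 14.50° = 1.474 m.
Layer 2: sin θ = 1307·sin 14.5°/622 = 0.5261, θ = 31.74°; offset = 18.4·tan 31.74° = 11.383 m.
Layer 3: sin θ = 1788·sin 14.5°/622 = 0.7197, θ = 46.03°; offset = 25.8·tan 46.03° = 26.748 m.
Total horizontal offset = 39.605 m.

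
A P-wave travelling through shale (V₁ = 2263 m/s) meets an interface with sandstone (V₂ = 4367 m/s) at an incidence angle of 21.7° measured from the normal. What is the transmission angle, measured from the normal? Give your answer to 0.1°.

45.5°

sin θ₁/V₁ = sin θ₂/V₂ ⇒ sin θ₂ = 4367·sin 21.7°/2263 = 4367·0.3697/2263 = 0.7135.
θ₂ = arcsin 0.7135 = 45.52° from the normal.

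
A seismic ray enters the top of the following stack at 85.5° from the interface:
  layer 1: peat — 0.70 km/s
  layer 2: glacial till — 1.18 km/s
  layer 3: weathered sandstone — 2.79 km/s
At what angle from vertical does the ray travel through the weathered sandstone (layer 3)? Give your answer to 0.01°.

18.22°

From the normal: θ₁ = 90° − 85.5° = 4.5°.
Snell's law across each interface conserves sin θ / V, so sin θ_3 = V_3·sin θ₁/V₁.
sin θ_3 = 2.79 × sin 4.5° / 0.70 = 0.3127.
θ_3 = 18.22° from the vertical.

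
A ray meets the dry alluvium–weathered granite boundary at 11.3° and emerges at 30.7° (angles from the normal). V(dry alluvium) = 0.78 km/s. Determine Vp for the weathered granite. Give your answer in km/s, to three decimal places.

Snell's law: sin 11.3°/V₁ = sin 30.7°/V₂.
V₂ = V₁·sin 30.7°/sin 11.3° = 0.78 × 2.6055 = 2.032 km/s.

2.032 km/s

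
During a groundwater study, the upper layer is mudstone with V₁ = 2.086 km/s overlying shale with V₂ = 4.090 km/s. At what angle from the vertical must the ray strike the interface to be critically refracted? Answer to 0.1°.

Critical incidence: sin θ_c = V₁/V₂ = 2.086/4.090 = 0.5100.
θ_c = arcsin 0.5100 = 30.67°.

30.7°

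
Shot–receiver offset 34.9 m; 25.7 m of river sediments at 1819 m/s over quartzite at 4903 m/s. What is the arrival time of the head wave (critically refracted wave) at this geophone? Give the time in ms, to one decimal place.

t = x/V₂ + 2h·√(V₂²−V₁²)/(V₁V₂).
√(V₂²−V₁²) = √(4903²−1819²) = 4553.1 m/s; delay term = 2·25.7·4553.1/(1819·4903) = 0.02624 s.
t = 34.9/4903 + 0.02624 = 0.03336 s.

33.4 ms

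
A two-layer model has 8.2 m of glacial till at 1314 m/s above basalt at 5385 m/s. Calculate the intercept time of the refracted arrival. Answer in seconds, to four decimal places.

θ_c = arcsin(V₁/V₂) = arcsin(1314/5385) = 14.12°; cos θ_c = 0.9698.
tᵢ = 2h·cos θ_c / V₁ = 2·8.2·0.9698 / 1314 = 0.01210 s.

0.0121 s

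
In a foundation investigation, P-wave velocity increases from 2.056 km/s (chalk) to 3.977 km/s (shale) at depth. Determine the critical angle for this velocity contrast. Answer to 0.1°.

At critical incidence the refracted ray runs along the interface (θ₂ = 90°), so sin θ_c = V₁/V₂.
θ_c = arcsin(2.056/3.977) = arcsin 0.5170 = 31.13°.

31.1°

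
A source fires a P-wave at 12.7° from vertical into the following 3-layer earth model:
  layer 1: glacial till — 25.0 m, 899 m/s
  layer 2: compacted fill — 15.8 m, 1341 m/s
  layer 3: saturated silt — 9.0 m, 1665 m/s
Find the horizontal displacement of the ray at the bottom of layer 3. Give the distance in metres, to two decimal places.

15.13 m

p = sin θ₁/V₁ = sin 12.7°/899 = 2.4455e-04 s/m is conserved through the stack.
Layer 1: θ = 12.70°; offset = 25.0·tan 12.70° = 5.6340 m.
Layer 2: sin θ = p·1341 = 0.3279 → θ = 19.14°; offset = 15.8·tan 19.14° = 5.4847 m.
Layer 3: sin θ = p·1665 = 0.4072 → θ = 24.03°; offset = 9.0·tan 24.03° = 4.0122 m.
Total horizontal offset = 15.1308 m.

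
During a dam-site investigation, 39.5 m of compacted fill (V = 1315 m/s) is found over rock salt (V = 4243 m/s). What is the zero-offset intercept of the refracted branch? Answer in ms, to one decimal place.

θ_c = arcsin(V₁/V₂) = arcsin(1315/4243) = 18.05°; cos θ_c = 0.9508.
tᵢ = 2h·cos θ_c / V₁ = 2·39.5·0.9508 / 1315 = 0.05712 s.

57.1 ms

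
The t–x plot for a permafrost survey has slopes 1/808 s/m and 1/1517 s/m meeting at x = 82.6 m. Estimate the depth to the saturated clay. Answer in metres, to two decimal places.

22.81 m

x_cross = 2h·√((V₂+V₁)/(V₂−V₁)) → h = x_cross / (2·√((V₂+V₁)/(V₂−V₁))).
√((V₂+V₁)/(V₂−V₁)) = √((1517+808)/(1517−808)) = 1.8109.
h = 82.6 / (2·1.8109) = 22.81 m.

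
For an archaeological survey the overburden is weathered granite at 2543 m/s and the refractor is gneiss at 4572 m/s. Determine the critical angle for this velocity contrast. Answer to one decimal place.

At critical incidence the refracted ray runs along the interface (θ₂ = 90°), so sin θ_c = V₁/V₂.
θ_c = arcsin(2543/4572) = arcsin 0.5562 = 33.79°.

33.8°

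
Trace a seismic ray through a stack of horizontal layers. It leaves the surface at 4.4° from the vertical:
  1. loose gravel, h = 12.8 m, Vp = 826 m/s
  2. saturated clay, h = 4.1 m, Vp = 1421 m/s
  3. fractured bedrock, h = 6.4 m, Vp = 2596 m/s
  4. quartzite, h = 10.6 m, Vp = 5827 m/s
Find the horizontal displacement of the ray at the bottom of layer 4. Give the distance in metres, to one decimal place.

Apply Snell's law at each interface; in layer i the horizontal offset is hᵢ·tan θᵢ.
Layer 1: θ = 4.40°; offset = 12.8·tan 4.40° = 0.985 m.
Layer 2: sin θ = 1421·sin 4.4°/826 = 0.1320, θ = 7.58°; offset = 4.1·tan 7.58° = 0.546 m.
Layer 3: sin θ = 2596·sin 4.4°/826 = 0.2411, θ = 13.95°; offset = 6.4·tan 13.95° = 1.590 m.
Layer 4: sin θ = 5827·sin 4.4°/826 = 0.5412, θ = 32.77°; offset = 10.6·tan 32.77° = 6.822 m.
Summing the layer offsets gives 9.943 m.

9.9 m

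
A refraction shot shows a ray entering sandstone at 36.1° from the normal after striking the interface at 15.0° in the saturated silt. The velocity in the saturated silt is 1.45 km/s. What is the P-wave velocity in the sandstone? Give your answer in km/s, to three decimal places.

3.301 km/s

sin 15.0° = 0.2588; sin 36.1° = 0.5892.
V₂ = V₁·(sin θ₂/sin θ₁) = 1.45·(0.5892/0.2588) = 3.301 km/s.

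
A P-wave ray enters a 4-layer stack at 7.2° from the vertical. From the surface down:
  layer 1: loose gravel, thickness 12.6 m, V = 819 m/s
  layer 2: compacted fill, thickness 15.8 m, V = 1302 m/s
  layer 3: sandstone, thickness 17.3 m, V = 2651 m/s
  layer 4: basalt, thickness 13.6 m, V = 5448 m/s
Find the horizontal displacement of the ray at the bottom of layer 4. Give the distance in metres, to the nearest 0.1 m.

33.0 m

Apply Snell's law at each interface; in layer i the horizontal offset is hᵢ·tan θᵢ.
Layer 1: θ = 7.20°; offset = 12.6·tan 7.20° = 1.592 m.
Layer 2: sin θ = 1302·sin 7.2°/819 = 0.1992, θ = 11.49°; offset = 15.8·tan 11.49° = 3.213 m.
Layer 3: sin θ = 2651·sin 7.2°/819 = 0.4057, θ = 23.93°; offset = 17.3·tan 23.93° = 7.679 m.
Layer 4: sin θ = 5448·sin 7.2°/819 = 0.8337, θ = 56.48°; offset = 13.6·tan 56.48° = 20.534 m.
Σ offsets = 33.017 m.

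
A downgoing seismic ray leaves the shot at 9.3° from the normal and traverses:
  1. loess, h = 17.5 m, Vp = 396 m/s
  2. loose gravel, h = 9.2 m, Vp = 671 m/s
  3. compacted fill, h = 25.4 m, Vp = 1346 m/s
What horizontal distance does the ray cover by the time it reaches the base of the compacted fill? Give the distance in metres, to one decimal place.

Apply Snell's law at each interface; in layer i the horizontal offset is hᵢ·tan θᵢ.
Layer 1: θ = 9.30°; offset = 17.5·tan 9.30° = 2.866 m.
Layer 2: sin θ = 671·sin 9.3°/396 = 0.2738, θ = 15.89°; offset = 9.2·tan 15.89° = 2.619 m.
Layer 3: sin θ = 1346·sin 9.3°/396 = 0.5493, θ = 33.32°; offset = 25.4·tan 33.32° = 16.696 m.
Σ offsets = 22.181 m.

22.2 m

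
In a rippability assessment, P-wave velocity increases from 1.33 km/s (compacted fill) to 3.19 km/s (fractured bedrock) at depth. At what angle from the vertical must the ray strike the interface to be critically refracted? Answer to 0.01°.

24.64°

Critical incidence: sin θ_c = V₁/V₂ = 1.33/3.19 = 0.4169.
θ_c = arcsin 0.4169 = 24.64°.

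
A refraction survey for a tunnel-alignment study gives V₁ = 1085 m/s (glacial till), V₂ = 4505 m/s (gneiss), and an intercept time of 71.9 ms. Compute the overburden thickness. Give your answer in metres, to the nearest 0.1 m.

h = tᵢ·V₁·V₂ / (2·√(V₂²−V₁²)).
√(V₂²−V₁²) = √(4505² − 1085²) = 4372.4 m/s.
h = 0.0719 s × 1085 × 4505 / (2 × 4372.4) = 40.19 m.

40.2 m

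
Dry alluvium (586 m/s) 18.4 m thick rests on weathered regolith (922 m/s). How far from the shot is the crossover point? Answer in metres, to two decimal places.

x_cross = 2h·√((V₂+V₁)/(V₂−V₁)).
(V₂+V₁)/(V₂−V₁) = (922+586)/(922−586) = 4.4881; √ = 2.1185.
x_cross = 2·18.4·2.1185 = 77.96 m.

77.96 m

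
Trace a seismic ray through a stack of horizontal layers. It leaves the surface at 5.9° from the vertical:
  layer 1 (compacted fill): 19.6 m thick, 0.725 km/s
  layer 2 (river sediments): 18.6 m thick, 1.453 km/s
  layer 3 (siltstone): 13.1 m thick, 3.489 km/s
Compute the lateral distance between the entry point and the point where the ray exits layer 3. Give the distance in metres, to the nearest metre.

13 m

p = sin θ₁/V₁ = sin 5.9°/0.725 = 1.4178e-01 s/km is conserved through the stack.
Layer 1: θ = 5.90°; offset = 19.6·tan 5.90° = 2.025 m.
Layer 2: sin θ = p·1.453 = 0.2060 → θ = 11.89°; offset = 18.6·tan 11.89° = 3.916 m.
Layer 3: sin θ = p·3.489 = 0.4947 → θ = 29.65°; offset = 13.1·tan 29.65° = 7.457 m.
Σ offsets = 13.398 m.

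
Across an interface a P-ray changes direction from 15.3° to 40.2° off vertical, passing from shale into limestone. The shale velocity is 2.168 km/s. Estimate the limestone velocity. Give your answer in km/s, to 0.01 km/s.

5.30 km/s

sin 15.3° = 0.2639; sin 40.2° = 0.6455.
V₂ = V₁·(sin θ₂/sin θ₁) = 2.168·(0.6455/0.2639) = 5.30 km/s.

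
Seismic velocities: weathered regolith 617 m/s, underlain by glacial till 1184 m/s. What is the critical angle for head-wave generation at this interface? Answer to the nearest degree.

At critical incidence the refracted ray runs along the interface (θ₂ = 90°), so sin θ_c = V₁/V₂.
θ_c = arcsin(617/1184) = arcsin 0.5211 = 31.41°.

31°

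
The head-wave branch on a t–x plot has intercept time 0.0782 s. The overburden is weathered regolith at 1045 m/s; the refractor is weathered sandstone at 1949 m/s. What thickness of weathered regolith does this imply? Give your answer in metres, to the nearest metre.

48 m

h = tᵢ·V₁·V₂ / (2·√(V₂²−V₁²)).
√(V₂²−V₁²) = √(1949² − 1045²) = 1645.2 m/s.
h = 0.0782 s × 1045 × 1949 / (2 × 1645.2) = 48.41 m.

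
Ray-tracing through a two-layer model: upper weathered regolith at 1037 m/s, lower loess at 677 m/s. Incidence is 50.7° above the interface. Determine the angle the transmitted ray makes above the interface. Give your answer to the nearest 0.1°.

65.6°

Angle from the normal: 90° − 50.7° = 39.3°.
Snell's law: sin θ₂ = (V₂/V₁)·sin θ₁ = (677/1037)·sin 39.3° = 0.4135.
θ₂ = arcsin 0.4135 = 24.42° from the normal.
From the interface: 90° − 24.42° = 65.58°.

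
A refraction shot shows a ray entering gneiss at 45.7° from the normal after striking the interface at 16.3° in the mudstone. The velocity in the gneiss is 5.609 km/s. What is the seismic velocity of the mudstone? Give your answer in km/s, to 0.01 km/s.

sin 16.3° = 0.2807; sin 45.7° = 0.7157.
V₁ = V₂·(sin θ₁/sin θ₂) = 5.609·(0.2807/0.7157) = 2.20 km/s.

2.20 km/s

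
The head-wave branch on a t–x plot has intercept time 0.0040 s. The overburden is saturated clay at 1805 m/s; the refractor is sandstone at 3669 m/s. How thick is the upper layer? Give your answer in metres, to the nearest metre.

h = tᵢ·V₁·V₂ / (2·√(V₂²−V₁²)).
√(V₂²−V₁²) = √(3669² − 1805²) = 3194.3 m/s.
h = 0.004 s × 1805 × 3669 / (2 × 3194.3) = 4.15 m.

4 m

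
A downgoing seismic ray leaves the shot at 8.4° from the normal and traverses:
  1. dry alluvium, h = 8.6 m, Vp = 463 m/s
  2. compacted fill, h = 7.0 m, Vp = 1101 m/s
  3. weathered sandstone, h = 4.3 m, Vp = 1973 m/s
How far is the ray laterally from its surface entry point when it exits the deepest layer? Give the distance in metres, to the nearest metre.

p = sin θ₁/V₁ = sin 8.4°/463 = 3.1551e-04 s/m is conserved through the stack.
Layer 1: θ = 8.40°; offset = 8.6·tan 8.40° = 1.270 m.
Layer 2: sin θ = p·1101 = 0.3474 → θ = 20.33°; offset = 7.0·tan 20.33° = 2.593 m.
Layer 3: sin θ = p·1973 = 0.6225 → θ = 38.50°; offset = 4.3·tan 38.50° = 3.420 m.
Summing the layer offsets gives 7.283 m.

7 m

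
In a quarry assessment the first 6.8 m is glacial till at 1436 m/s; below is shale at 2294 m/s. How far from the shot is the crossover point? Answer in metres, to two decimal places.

x_cross = 2h·√((V₂+V₁)/(V₂−V₁)).
(V₂+V₁)/(V₂−V₁) = (2294+1436)/(2294−1436) = 4.3473; √ = 2.0850.
x_cross = 2·6.8·2.0850 = 28.36 m.

28.36 m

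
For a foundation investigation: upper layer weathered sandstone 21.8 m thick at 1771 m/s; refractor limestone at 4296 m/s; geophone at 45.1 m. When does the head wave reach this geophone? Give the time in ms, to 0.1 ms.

32.9 ms

t = x/V₂ + 2h·√(V₂²−V₁²)/(V₁V₂).
√(V₂²−V₁²) = √(4296²−1771²) = 3914.0 m/s; delay term = 2·21.8·3914.0/(1771·4296) = 0.02243 s.
t = 45.1/4296 + 0.02243 = 0.03293 s.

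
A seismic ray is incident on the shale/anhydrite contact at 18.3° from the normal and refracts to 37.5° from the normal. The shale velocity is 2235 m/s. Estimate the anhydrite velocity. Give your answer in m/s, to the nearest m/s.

4333 m/s

Snell's law: sin 18.3°/V₁ = sin 37.5°/V₂.
V₂ = V₁·sin 37.5°/sin 18.3° = 2235 × 1.9388 = 4333.17 m/s.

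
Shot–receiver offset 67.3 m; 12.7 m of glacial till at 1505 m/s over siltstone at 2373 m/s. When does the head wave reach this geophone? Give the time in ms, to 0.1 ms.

41.4 ms

θ_c = arcsin(V₁/V₂) = arcsin(1505/2373) = 39.36°, cos θ_c = 0.7732.
Intercept time tᵢ = 2h cos θ_c / V₁ = 2·12.7·0.7732/1505 = 0.01305 s.
t = x/V₂ + tᵢ = 67.3/2373 + 0.01305 = 0.04141 s.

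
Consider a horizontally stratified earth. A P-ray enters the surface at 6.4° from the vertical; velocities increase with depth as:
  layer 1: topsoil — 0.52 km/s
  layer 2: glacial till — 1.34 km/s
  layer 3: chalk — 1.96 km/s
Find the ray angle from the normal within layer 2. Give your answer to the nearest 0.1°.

Ray parameter p = sin 6.4° / 0.52 = 2.1436e-01 s/km.
sin θ_2 = p·V_2 = 2.1436e-01 × 1.34 = 0.2872.
θ_2 = arcsin 0.2872 = 16.69°.

16.7°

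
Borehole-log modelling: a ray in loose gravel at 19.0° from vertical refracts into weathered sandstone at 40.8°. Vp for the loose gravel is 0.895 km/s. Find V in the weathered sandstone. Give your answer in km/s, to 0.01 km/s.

sin 19.0° = 0.3256; sin 40.8° = 0.6534.
V₂ = V₁·(sin θ₂/sin θ₁) = 0.895·(0.6534/0.3256) = 1.80 km/s.

1.80 km/s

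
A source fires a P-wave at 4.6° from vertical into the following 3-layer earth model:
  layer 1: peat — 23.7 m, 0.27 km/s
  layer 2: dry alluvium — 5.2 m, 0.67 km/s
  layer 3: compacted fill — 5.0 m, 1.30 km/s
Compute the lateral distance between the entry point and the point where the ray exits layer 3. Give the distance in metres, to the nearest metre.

5 m

Ray parameter p = sin 4.6° / 0.27 km/s = 2.9703e-01 s/km.
Layer 1: θ = 4.60°; offset = 23.7·tan 4.60° = 1.907 m.
Layer 2: sin θ = p·0.67 = 0.1990 → θ = 11.48°; offset = 5.2·tan 11.48° = 1.056 m.
Layer 3: sin θ = p·1.30 = 0.3861 → θ = 22.71°; offset = 5.0·tan 22.71° = 2.093 m.
Total horizontal offset = 5.056 m.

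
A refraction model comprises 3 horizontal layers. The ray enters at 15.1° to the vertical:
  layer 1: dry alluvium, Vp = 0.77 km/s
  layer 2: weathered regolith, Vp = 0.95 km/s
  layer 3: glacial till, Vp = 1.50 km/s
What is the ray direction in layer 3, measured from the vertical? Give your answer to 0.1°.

30.5°

Snell's law across each interface conserves sin θ / V, so sin θ_3 = V_3·sin θ₁/V₁.
sin θ_3 = 1.50 × sin 15.1° / 0.77 = 0.5075.
θ_3 = arcsin 0.5075 = 30.50°.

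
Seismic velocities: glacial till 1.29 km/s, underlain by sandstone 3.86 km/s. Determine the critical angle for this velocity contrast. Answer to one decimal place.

19.5°

At critical incidence the refracted ray runs along the interface (θ₂ = 90°), so sin θ_c = V₁/V₂.
θ_c = arcsin(1.29/3.86) = arcsin 0.3342 = 19.52°.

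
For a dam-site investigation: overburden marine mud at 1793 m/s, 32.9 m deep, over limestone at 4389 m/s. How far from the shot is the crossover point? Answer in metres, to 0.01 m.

101.54 m

θ_c = arcsin(1793/4389) = 24.11°, so cos θ_c = 0.9127 and tᵢ = 2h cos θ_c/V₁ = 0.0335 s.
At crossover x/V₁ = x/V₂ + tᵢ ⇒ x = tᵢ/(1/V₁ − 1/V₂) = 0.03350/(5.5772e-04 − 2.2784e-04) = 101.54 m.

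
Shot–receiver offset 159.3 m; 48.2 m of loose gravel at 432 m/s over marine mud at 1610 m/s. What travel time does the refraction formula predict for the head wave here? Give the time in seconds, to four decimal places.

t = x/V₂ + 2h·√(V₂²−V₁²)/(V₁V₂).
√(V₂²−V₁²) = √(1610²−432²) = 1551.0 m/s; delay term = 2·48.2·1551.0/(432·1610) = 0.21497 s.
t = 159.3/1610 + 0.21497 = 0.31391 s.

0.3139 s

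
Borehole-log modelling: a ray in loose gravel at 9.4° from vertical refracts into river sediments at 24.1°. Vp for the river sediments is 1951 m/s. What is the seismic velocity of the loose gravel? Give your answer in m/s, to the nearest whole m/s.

780 m/s

sin 9.4° = 0.1633; sin 24.1° = 0.4083.
V₁ = V₂·(sin θ₁/sin θ₂) = 1951·(0.1633/0.4083) = 780.37 m/s.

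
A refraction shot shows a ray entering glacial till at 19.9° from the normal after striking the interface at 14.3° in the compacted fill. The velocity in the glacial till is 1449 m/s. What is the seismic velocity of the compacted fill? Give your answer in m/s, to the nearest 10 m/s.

Snell's law: sin 14.3°/V₁ = sin 19.9°/V₂.
V₁ = V₂·sin 14.3°/sin 19.9° = 1449 × 0.7257 = 1051.48 m/s.

1050 m/s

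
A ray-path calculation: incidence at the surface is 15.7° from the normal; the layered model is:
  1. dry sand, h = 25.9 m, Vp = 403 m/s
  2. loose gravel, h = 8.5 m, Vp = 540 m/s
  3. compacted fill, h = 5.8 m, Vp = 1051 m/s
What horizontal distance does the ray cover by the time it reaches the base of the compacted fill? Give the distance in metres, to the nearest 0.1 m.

Apply Snell's law at each interface; in layer i the horizontal offset is hᵢ·tan θᵢ.
Layer 1: θ = 15.70°; offset = 25.9·tan 15.70° = 7.280 m.
Layer 2: sin θ = 540·sin 15.7°/403 = 0.3626, θ = 21.26°; offset = 8.5·tan 21.26° = 3.307 m.
Layer 3: sin θ = 1051·sin 15.7°/403 = 0.7057, θ = 44.89°; offset = 5.8·tan 44.89° = 5.777 m.
Summing the layer offsets gives 16.364 m.

16.4 m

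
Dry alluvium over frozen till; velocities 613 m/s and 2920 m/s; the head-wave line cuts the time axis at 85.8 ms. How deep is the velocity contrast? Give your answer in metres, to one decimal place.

θ_c = arcsin(613/2920) = 12.12°; cos θ_c = 0.9777.
tᵢ = 2h cos θ_c/V₁ ⇒ h = tᵢ·V₁/(2 cos θ_c) = 0.0858·613/(2·0.9777) = 26.90 m.

26.9 m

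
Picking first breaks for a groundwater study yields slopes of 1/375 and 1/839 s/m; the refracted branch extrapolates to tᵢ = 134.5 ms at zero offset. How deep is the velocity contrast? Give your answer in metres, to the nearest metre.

28 m

h = tᵢ·V₁·V₂ / (2·√(V₂²−V₁²)).
√(V₂²−V₁²) = √(839² − 375²) = 750.5 m/s.
h = 0.1345 s × 375 × 839 / (2 × 750.5) = 28.19 m.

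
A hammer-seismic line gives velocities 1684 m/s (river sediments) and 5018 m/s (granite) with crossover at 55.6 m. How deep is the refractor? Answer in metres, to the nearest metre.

20 m

h = (x_cross/2)·√((V₂−V₁)/(V₂+V₁)).
(V₂−V₁)/(V₂+V₁) = (5018−1684)/(5018+1684) = 0.4975; √ = 0.7053.
h = (55.6/2)·0.7053 = 19.61 m.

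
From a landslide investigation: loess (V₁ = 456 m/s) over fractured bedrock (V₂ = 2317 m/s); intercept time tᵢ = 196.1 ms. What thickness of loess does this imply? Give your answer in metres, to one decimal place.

h = tᵢ·V₁·V₂ / (2·√(V₂²−V₁²)).
√(V₂²−V₁²) = √(2317² − 456²) = 2271.7 m/s.
h = 0.1961 s × 456 × 2317 / (2 × 2271.7) = 45.60 m.

45.6 m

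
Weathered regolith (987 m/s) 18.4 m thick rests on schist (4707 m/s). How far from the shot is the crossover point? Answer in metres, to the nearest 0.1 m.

45.5 m

θ_c = arcsin(987/4707) = 12.10°, so cos θ_c = 0.9778 and tᵢ = 2h cos θ_c/V₁ = 0.0365 s.
At crossover x/V₁ = x/V₂ + tᵢ ⇒ x = tᵢ/(1/V₁ − 1/V₂) = 0.03646/(1.0132e-03 − 2.1245e-04) = 45.53 m.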